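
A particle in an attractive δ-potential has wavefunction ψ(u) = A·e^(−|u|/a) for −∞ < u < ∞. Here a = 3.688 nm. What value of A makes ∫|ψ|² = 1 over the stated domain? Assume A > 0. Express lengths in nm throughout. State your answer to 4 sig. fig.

Normalization requires ∫|ψ|² du = 1, integrated from −∞ to ∞.
The integral (without the A² prefactor) comes out to a.
With a = 3.688: A² = 0.27115 and A = 0.52072.

A ≈ 0.5207 nm^(-1/2)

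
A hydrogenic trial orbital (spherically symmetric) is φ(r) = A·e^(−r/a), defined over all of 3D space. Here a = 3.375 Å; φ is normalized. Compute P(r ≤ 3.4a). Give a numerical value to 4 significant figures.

P ≈ 0.9656

P = ∫ |φ|² 4πr² dr over r ≤ 3.4a.
The full normalization integral is A²·[π·a^3] = 1, fixing A².
Substituting u = r/a, A², 4π and the length scale all cancel in the ratio: P = ∫_{0}^{3.4} u^2·e^(-2·u) du / ∫_{0}^{∞} u^2·e^(-2·u) du.
With ∫ u^2·e^(-2·u) du = -(2·u^2 + 2·u + 1)·e^(-2·u)/4 + C, the region integral is 1/4 - 773·e^(-34/5)/100 and the full one is 1/4.
The region integral divided by the full integral gives P = 0.96556.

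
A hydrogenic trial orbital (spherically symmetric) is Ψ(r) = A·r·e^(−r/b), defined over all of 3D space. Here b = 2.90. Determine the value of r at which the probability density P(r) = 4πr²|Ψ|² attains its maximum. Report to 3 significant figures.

r ≈ 5.80

Set d/dr [P(r) = 4πr²|Ψ|²] = 0 and solve for r > 0.
This gives r = 2·b.
With b = 2.90, the most probable radial distance is 5.800.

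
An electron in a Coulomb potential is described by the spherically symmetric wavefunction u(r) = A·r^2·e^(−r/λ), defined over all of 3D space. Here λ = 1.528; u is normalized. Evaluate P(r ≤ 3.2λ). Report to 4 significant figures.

P ≈ 0.4577

With dV = 4πr²dr, the probability is ∫|u|² dV over r ≤ 3.2λ.
Normalization gives A² = 1/(45·π·λ^7/2).
Let t = r/λ; then A², 4π and the length scale all cancel, so P = ∫_{0}^{3.2} t^6·e^(-2·t) dt ÷ ∫_{0}^{∞} t^6·e^(-2·t) dt.
Using ∫ t^6·e^(-2·t) dt = -(4·t^6 + 12·t^5 + 30·t^4 + 60·t^3 + 90·t^2 + 90·t + 45)·e^(-2·t)/8, the numerator is ≈ 2.57440 and the denominator is 45/8.
The region integral divided by the full integral gives P = 0.45767.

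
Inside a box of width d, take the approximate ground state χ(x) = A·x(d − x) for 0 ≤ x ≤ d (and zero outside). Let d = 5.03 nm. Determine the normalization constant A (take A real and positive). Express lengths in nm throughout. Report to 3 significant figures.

A ≈ 0.0965 nm^(-5/2)

The normalization condition is ∫|χ|² dx = 1 from 0 to d.
∫|χ|² dx = A²·(d^5/30).
So A² = (d^5/30)^(−1).
Plugging in d = 5.03 yields A = 0.09653.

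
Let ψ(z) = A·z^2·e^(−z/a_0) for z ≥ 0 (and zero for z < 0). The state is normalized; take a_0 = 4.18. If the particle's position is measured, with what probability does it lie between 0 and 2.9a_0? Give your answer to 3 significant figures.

The probability is P = ∫ |ψ|² dz over [0, 2.9a_0].
Since A² = 1/(3·a_0^5/4), this is the region integral divided by the full normalization integral.
Substituting u = z/a_0, A² and the length scale cancel in the ratio: P = ∫_{0}^{2.9} u^4·e^(-2·u) du / ∫_{0}^{∞} u^4·e^(-2·u) du.
With ∫ u^4·e^(-2·u) du = -(u^4/2 + u^3 + 3·u^2/2 + 3·u/2 + 3/4)·e^(-2·u) + C, the region integral is ≈ 0.51546 and the full one is 3/4.
Evaluating gives P = 0.6873.

P ≈ 0.687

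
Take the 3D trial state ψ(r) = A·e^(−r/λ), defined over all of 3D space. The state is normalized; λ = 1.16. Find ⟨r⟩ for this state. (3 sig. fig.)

⟨r⟩ = ∫ r |ψ|² 4πr² dr over the full domain.
Since the A² factors cancel between numerator and denominator, ⟨r⟩ = 3·λ/2.
Putting λ = 1.16 gives 1.740.

⟨r⟩ ≈ 1.74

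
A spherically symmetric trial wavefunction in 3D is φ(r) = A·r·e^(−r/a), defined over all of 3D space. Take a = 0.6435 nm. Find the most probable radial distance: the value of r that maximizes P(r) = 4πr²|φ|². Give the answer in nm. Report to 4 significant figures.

r ≈ 1.287 nm

The maximum of P(r) = 4πr²|φ|² occurs where its derivative vanishes.
Solving yields r = 2·a.
With a = 0.6435, the most probable radial distance is 1.2870 nm.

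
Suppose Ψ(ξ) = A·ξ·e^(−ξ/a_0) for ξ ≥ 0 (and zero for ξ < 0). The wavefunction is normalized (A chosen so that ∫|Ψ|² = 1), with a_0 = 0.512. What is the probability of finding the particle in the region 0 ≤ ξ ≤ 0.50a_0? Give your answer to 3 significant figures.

The probability is P = ∫ |Ψ|² dξ over [0, 0.50a_0].
With A² fixed by ∫|Ψ|² = 1, i.e. A² = (a_0^3/4)^(−1), substitute and integrate.
In terms of u = ξ/a_0 (A² and the length scale cancel between numerator and denominator), P = [∫_{0}^{0.50} u^2·e^(-2·u) du] / [∫_{0}^{∞} u^2·e^(-2·u) du].
With ∫ u^2·e^(-2·u) du = -(2·u^2 + 2·u + 1)·e^(-2·u)/4 + C, the region integral is 1/4 - 5·e^(-1)/8 and the full one is 1/4.
The result is P = 0.08030.

P ≈ 0.0803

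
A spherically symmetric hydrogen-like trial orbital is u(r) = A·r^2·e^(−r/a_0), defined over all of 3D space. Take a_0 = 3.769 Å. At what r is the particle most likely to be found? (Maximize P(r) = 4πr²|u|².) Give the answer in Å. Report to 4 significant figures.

r ≈ 11.31 Å

Differentiate P(r) = 4πr²|u|² with respect to r and set to zero.
This gives r = 3·a_0.
With a_0 = 3.769, the most probable radial distance is 11.307 Å.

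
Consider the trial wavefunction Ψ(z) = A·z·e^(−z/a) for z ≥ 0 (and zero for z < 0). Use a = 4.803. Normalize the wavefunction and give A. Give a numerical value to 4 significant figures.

A ≈ 0.1900

Normalization requires ∫|Ψ|² dz = 1, integrated from 0 to ∞.
With Ψ = A·z·e^(−z/a), the integral evaluates to A²·[a^3/4].
Setting this equal to 1 gives A² = 1/(a^3/4).
Substituting a = 4.803 gives A² = 0.036101, so A = 0.19000.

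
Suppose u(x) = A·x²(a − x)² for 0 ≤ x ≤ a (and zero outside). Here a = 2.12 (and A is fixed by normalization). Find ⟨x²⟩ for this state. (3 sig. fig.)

By definition ⟨x²⟩ = ∫ x^2 |u(x)|² dx.
Evaluating both integrals, ⟨x²⟩ = 3·a^2/11.
Putting a = 2.12 gives 1.226.

⟨x^2⟩ ≈ 1.23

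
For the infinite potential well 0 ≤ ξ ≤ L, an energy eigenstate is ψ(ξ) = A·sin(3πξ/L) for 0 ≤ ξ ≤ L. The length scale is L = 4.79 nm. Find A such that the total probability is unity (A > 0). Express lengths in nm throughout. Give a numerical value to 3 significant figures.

A ≈ 0.646 nm^(-1/2)

We need A² ∫|f|² dξ = 1, taking the integral from 0 to L.
With ∫₀^L sin²(nπξ/L) dξ = L/2, with ψ = A·sin(3πξ/L), the integral evaluates to A²·[L/2].
Hence A² = 1/[L/2].
With L = 4.79: A² = 0.4175 and A = 0.6462.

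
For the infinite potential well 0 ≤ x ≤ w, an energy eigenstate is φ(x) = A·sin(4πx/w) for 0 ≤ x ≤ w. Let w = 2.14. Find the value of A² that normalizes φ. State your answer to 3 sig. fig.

We need A² ∫|f|² dx = 1, taking the integral from 0 to w.
With φ = A·sin(4πx/w), the integral evaluates to A²·[w/2].
Hence A² = 1/[w/2].
With w = 2.14: A² = 0.9346 and A = 0.9667.

A^2 ≈ 0.935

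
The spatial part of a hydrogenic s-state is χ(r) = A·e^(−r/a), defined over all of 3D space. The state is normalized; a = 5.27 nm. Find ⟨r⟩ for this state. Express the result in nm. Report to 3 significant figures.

By definition ⟨r⟩ = ∫ r |χ(r)|² 4πr² dr.
With ∫₀^∞ r^3 e^(−αr) dr = 3!/α^4, the ratio of the moment integral to the normalization integral gives ⟨r⟩ = 3·a/2.
With a = 5.27, ⟨r⟩ = 7.905.

⟨r⟩ ≈ 7.91 nm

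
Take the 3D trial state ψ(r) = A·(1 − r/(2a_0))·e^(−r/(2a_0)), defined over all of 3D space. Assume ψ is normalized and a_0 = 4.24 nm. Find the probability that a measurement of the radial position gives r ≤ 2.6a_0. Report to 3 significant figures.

P ≈ 0.0573

Integrate the radial probability density 4πr²|ψ|² over r ≤ 2.6a_0.
Normalization gives A² = 1/(8·π·a_0^3).
Let u = r/a_0; then A², 4π and the length scale all cancel, so P = ∫_{0}^{2.6} u^2·(1 - u/2)^2·e^(-u) du ÷ ∫_{0}^{∞} u^2·(1 - u/2)^2·e^(-u) du.
Using ∫ u^2·(1 - u/2)^2·e^(-u) du = -(u^4/4 + u^2 + 2·u + 2)·e^(-u), the numerator is ≈ 0.11461 and the denominator is 2.
Taking the ratio yields P = 0.05730.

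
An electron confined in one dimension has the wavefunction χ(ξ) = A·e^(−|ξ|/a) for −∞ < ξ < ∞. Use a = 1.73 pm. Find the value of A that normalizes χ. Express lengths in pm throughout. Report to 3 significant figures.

The normalization condition is ∫|χ|² dξ = 1 from −∞ to ∞.
With ∫₀^∞ ξ^0 e^(−αξ) dξ = 0!/α^1, carrying out the integral gives A² · a.
So A² = (a)^(−1).
With a = 1.73: A² = 0.5780 and A = 0.7603.

A ≈ 0.760 pm^(-1/2)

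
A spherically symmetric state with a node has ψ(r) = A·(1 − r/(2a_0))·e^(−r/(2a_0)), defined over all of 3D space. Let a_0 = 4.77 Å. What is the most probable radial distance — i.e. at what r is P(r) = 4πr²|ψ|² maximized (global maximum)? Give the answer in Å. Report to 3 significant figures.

The maximum of P(r) = 4πr²|ψ|² occurs where its derivative vanishes.
Solving yields r = a_0·(√(5) + 3).
With a_0 = 4.77, the most probable radial distance is 24.98 Å.

r ≈ 25.0 Å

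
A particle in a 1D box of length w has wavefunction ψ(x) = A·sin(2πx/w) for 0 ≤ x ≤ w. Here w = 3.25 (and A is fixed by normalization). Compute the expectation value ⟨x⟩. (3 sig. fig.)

⟨x⟩ ≈ 1.63

By definition ⟨x⟩ = ∫ x |ψ(x)|² dx.
With ∫₀^w sin²(nπx/w) dx = w/2, evaluating both integrals, ⟨x⟩ = w/2.
Putting w = 3.25 gives 1.625.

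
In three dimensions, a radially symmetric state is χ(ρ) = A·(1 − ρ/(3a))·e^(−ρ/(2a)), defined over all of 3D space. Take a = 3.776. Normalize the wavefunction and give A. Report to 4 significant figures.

A ≈ 0.04709

We need A² ∫|f|² 4πρ² dρ = 1, taking the integral from 0 to ∞.
In 3D with spherical symmetry the volume element is 4πρ² dρ.
With χ = A·(1 − ρ/(3a))·e^(−ρ/(2a)), the integral evaluates to A²·[8·π·a^3/3].
So A² = (8·π·a^3/3)^(−1).
Plugging in a = 3.776 yields A = 0.047086.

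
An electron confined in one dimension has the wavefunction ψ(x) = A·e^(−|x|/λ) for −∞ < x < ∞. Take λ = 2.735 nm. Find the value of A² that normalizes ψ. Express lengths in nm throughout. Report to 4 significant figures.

The normalization condition is ∫|ψ|² dx = 1 from −∞ to ∞.
Recall ∫₀^∞ x^m e^(−x/β) dx = m!·β^(m+1), with ψ = A·e^(−|x|/λ), the integral evaluates to A²·[λ].
So A² = (λ)^(−1).
With λ = 2.735: A² = 0.36563 and A = 0.60467.

A^2 ≈ 0.3656 nm^(-1)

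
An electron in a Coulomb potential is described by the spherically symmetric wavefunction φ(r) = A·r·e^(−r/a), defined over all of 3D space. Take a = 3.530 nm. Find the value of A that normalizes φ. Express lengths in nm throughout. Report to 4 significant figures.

A ≈ 0.01391 nm^(-5/2)

Normalization requires ∫|φ|² 4πr² dr = 1, integrated from 0 to ∞.
(Spherical symmetry: dV = 4πr² dr.)
Recall ∫₀^∞ r^m e^(−r/β) dr = m!·β^(m+1), carrying out the integral gives A² · 3·π·a^5.
So A² = (3·π·a^5)^(−1).
Substituting a = 3.530 gives A² = 0.00019358, so A = 0.013913.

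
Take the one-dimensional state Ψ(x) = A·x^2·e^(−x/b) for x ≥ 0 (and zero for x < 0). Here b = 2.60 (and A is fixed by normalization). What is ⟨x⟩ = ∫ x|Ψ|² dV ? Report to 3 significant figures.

⟨x⟩ ≈ 6.50

⟨x⟩ = ∫ x |Ψ|² dx over the full domain.
Evaluating both integrals, ⟨x⟩ = 5·b/2.
With b = 2.60, ⟨x⟩ = 6.500.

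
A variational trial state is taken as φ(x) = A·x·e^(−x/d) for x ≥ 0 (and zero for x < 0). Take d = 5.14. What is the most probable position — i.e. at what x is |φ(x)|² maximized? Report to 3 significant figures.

Differentiate |φ(x)|² with respect to x and set to zero.
This gives x = d.
With d = 5.14, the most probable position is 5.140.

x ≈ 5.14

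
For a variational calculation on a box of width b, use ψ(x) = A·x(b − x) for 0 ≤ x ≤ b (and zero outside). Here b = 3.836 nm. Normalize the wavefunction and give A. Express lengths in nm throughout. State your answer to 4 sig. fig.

A ≈ 0.1900 nm^(-5/2)

The normalization condition is ∫|ψ|² dx = 1 from 0 to b.
Carrying out the integral gives A² · b^5/30.
So A² = (b^5/30)^(−1).
Substituting b = 3.836 gives A² = 0.036118, so A = 0.19005.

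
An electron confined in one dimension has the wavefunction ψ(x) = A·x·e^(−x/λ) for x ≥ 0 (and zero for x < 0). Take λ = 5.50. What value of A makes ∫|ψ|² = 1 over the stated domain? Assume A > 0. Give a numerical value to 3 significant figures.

A ≈ 0.155

Require ∫ |ψ|² dx = 1 over the whole domain.
Recall ∫₀^∞ x^m e^(−x/β) dx = m!·β^(m+1), with ψ = A·x·e^(−x/λ), the integral evaluates to A²·[λ^3/4].
Hence A² = 1/[λ^3/4].
Plugging in λ = 5.50 yields A = 0.1551.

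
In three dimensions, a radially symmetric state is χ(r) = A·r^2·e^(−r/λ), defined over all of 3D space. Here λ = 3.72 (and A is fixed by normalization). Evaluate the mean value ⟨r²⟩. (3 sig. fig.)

⟨r^2⟩ ≈ 194

By definition ⟨r²⟩ = ∫ r^2 |χ(r)|² 4πr² dr.
With ∫₀^∞ r^8 e^(−αr) dr = 8!/α^9, evaluating both integrals, ⟨r²⟩ = 14·λ^2.
With λ = 3.72, ⟨r^2⟩ = 193.7.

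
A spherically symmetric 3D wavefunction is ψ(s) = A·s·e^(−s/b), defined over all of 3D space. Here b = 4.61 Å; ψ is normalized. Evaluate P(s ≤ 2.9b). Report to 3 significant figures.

With dV = 4πs²ds, the probability is ∫|ψ|² dV over s ≤ 2.9b.
Normalization gives A² = 1/(3·π·b^5).
Substituting u = s/b, A², 4π and the length scale all cancel in the ratio: P = ∫_{0}^{2.9} u^4·e^(-2·u) du / ∫_{0}^{∞} u^4·e^(-2·u) du.
An antiderivative of u^4·e^(-2·u) is -(u^4/2 + u^3 + 3·u^2/2 + 3·u/2 + 3/4)·e^(-2·u); evaluating from 0 to 2.9 gives ≈ 0.51546, while the full integral is 3/4.
The region integral divided by the full integral gives P = 0.6873.

P ≈ 0.687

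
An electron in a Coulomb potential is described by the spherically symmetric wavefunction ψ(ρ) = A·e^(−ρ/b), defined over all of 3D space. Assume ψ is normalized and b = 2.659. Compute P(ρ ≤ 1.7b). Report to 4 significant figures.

Integrate the radial probability density 4πρ²|ψ|² over ρ ≤ 1.7b.
A² is fixed by ∫₀^∞ 4πρ²|ψ|² dρ = 1, i.e. A² = (π·b^3)^(−1).
Let u = ρ/b; then A², 4π and the length scale all cancel, so P = ∫_{0}^{1.7} u^2·e^(-2·u) du ÷ ∫_{0}^{∞} u^2·e^(-2·u) du.
Using ∫ u^2·e^(-2·u) du = -(2·u^2 + 2·u + 1)·e^(-2·u)/4, the numerator is 1/4 - 509·e^(-17/5)/200 and the denominator is 1/4.
The region integral divided by the full integral gives P = 0.66026.

P ≈ 0.6603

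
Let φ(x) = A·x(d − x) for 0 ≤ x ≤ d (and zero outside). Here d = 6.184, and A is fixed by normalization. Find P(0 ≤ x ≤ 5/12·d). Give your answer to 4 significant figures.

P ≈ 0.3466

The probability is P = ∫ |φ|² dx over [0, 5/12·d].
The normalization integral ∫|φ|²dx over the whole domain equals d^5/30·A², and A² cancels in the ratio.
Substituting u = x/d, A² and the length scale cancel in the ratio: P = ∫_{0}^{5/12} u^2·(1 - u)^2 du / ∫_{0}^{1} u^2·(1 - u)^2 du.
Using ∫ u^2·(1 - u)^2 du = u^3·(6·u^2 - 15·u + 10)/30, the numerator is ≈ 0.0115540 and the denominator is 1/30.
This works out to P = 0.34662.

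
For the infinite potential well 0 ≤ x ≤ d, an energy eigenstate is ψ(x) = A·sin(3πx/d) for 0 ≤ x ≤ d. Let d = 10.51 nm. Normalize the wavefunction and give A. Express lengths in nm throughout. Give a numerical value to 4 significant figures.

A ≈ 0.4362 nm^(-1/2)

Normalization requires ∫|ψ|² dx = 1, integrated from 0 to d.
Using sin²θ = (1 − cos 2θ)/2, ∫|ψ|² dx = A²·(d/2).
With d = 10.51: A² = 0.19029 and A = 0.43623.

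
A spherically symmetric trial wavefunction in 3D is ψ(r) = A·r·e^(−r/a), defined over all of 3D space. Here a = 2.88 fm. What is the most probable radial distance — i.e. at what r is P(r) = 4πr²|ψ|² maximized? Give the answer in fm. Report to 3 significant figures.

The maximum of P(r) = 4πr²|ψ|² occurs where its derivative vanishes.
This gives r = 2·a.
With a = 2.88, the most probable radial distance is 5.760 fm.

r ≈ 5.76 fm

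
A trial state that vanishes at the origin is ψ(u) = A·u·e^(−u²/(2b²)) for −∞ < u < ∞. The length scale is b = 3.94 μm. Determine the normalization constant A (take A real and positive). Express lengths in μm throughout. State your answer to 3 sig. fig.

The normalization condition is ∫|ψ|² du = 1 from −∞ to ∞.
With ∫_{−∞}^{∞} u^(2m) e^(−αu²) du = (2m−1)!!·√π / (2^m α^(m+1/2)), carrying out the integral gives A² · √(π)·b^3/2.
Hence A² = 1/[√(π)·b^3/2].
With b = 3.94: A² = 0.01845 and A = 0.1358.

A ≈ 0.136 μm^(-3/2)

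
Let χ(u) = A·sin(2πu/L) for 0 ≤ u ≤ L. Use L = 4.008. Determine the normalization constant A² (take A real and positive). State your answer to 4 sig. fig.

A^2 ≈ 0.4990

We need A² ∫|f|² du = 1, taking the integral from 0 to L.
With χ = A·sin(2πu/L), the integral evaluates to A²·[L/2].
Hence A² = 1/[L/2].
Plugging in L = 4.008 yields A = 0.70640.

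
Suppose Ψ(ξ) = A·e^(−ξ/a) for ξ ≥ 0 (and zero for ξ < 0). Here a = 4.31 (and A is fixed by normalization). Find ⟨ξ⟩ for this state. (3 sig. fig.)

The expectation value is the |Ψ|²-weighted average of ξ: ∫ ξ|Ψ|² dξ.
Recall ∫₀^∞ ξ^m e^(−ξ/β) dξ = m!·β^(m+1), the ratio of the moment integral to the normalization integral gives ⟨ξ⟩ = a/2.
Putting a = 4.31 gives 2.155.

⟨ξ⟩ ≈ 2.16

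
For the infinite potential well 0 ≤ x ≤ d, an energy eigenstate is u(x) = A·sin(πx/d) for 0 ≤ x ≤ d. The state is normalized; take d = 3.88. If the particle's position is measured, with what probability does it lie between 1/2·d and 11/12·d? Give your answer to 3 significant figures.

P = ∫_{1/2·d}^{11/12·d} |u(x)|² dx.
With A² fixed by ∫|u|² = 1, i.e. A² = (d/2)^(−1), substitute and integrate.
Substituting t = x/d, A² and the length scale cancel in the ratio: P = ∫_{1/2}^{11/12} sin(π·t)^2 dt / ∫_{0}^{1} sin(π·t)^2 dt.
With ∫ sin(π·t)^2 dt = t/2 - sin(2·π·t)/(4·π) + C, the region integral is 1/(8·π) + 5/24 and the full one is 1/2.
The result is P = (3 + 5·π)/(12·π).

P ≈ 0.496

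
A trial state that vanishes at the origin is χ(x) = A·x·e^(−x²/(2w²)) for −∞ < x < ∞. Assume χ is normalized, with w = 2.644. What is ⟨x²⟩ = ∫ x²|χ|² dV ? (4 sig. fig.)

⟨x²⟩ = ∫ x^2 |χ|² dx over the full domain.
Differentiating ∫e^(−αx²) dx = √(π/α) under α to get the higher moments, the ratio of the moment integral to the normalization integral gives ⟨x²⟩ = 3·w^2/2.
Putting w = 2.644 gives 10.486.

⟨x^2⟩ ≈ 10.49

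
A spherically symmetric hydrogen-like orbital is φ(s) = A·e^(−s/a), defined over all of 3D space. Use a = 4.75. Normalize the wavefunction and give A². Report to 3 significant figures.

A^2 ≈ 0.00297

Require ∫ |φ|² 4πs² ds = 1 over the whole domain.
The angular integral contributes 4π, leaving ∫₀^∞ s²|φ|² ds.
∫|φ|² 4πs² ds = A²·(π·a^3).
So A² = (π·a^3)^(−1).
Substituting a = 4.75 gives A² = 0.002970, so A = 0.05450.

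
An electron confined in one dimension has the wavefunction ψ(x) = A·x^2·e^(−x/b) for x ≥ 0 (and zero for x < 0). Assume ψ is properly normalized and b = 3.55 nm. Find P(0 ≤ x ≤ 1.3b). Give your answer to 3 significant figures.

P ≈ 0.123

The probability is P = ∫ |ψ|² dx over [0, 1.3b].
Since A² = 1/(3·b^5/4), this is the region integral divided by the full normalization integral.
Substituting u = x/b, A² and the length scale cancel in the ratio: P = ∫_{0}^{1.3} u^4·e^(-2·u) du / ∫_{0}^{∞} u^4·e^(-2·u) du.
Using ∫ u^4·e^(-2·u) du = -(u^4/2 + u^3 + 3·u^2/2 + 3·u/2 + 3/4)·e^(-2·u), the numerator is ≈ 0.091932 and the denominator is 3/4.
The result is P = 0.1226.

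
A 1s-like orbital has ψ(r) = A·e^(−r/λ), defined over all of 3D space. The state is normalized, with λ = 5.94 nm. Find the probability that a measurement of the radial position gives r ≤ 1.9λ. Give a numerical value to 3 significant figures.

Integrate the radial probability density 4πr²|ψ|² over r ≤ 1.9λ.
The full normalization integral is A²·[π·λ^3] = 1, fixing A².
Let u = r/λ; then A², 4π and the length scale all cancel, so P = ∫_{0}^{1.9} u^2·e^(-2·u) du ÷ ∫_{0}^{∞} u^2·e^(-2·u) du.
With ∫ u^2·e^(-2·u) du = -(2·u^2 + 2·u + 1)·e^(-2·u)/4 + C, the region integral is 1/4 - 601·e^(-19/5)/200 and the full one is 1/4.
Taking the ratio yields P = 0.7311.

P ≈ 0.731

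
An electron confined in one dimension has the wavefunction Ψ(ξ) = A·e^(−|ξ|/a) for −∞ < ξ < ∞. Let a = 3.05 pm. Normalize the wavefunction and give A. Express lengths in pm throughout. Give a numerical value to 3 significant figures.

A ≈ 0.573 pm^(-1/2)

Require ∫ |Ψ|² dξ = 1 over the whole domain.
Carrying out the integral gives A² · a.
So A² = (a)^(−1).
Plugging in a = 3.05 yields A = 0.5726.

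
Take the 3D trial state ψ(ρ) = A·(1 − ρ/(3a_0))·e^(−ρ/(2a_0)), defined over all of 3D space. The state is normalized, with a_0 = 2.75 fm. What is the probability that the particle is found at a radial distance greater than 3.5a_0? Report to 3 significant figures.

Integrate the radial probability density 4πρ²|ψ|² over ρ > 3.5a_0.
A² is fixed by ∫₀^∞ 4πρ²|ψ|² dρ = 1, i.e. A² = (8·π·a_0^3/3)^(−1).
Substituting u = ρ/a_0, A², 4π and the length scale all cancel in the ratio: P = ∫_{3.5}^{∞} u^2·(1 - u/3)^2·e^(-u) du / ∫_{0}^{∞} u^2·(1 - u/3)^2·e^(-u) du.
An antiderivative of u^2·(1 - u/3)^2·e^(-u) is (-u^4 + 2·u^3 - 3·u^2 - 6·u - 6)·e^(-u)/9; evaluating from 3.5 to ∞ gives 683·e^(-7/2)/48, while the full integral is 2/3.
Taking the ratio yields P = 0.6445.

P ≈ 0.645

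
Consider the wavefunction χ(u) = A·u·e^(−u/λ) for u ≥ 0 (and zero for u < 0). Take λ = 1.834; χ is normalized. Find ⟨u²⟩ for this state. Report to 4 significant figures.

⟨u^2⟩ ≈ 10.09

The expectation value is the |χ|²-weighted average of u^2: ∫ u^2|χ|² du.
Recall ∫₀^∞ u^m e^(−u/β) du = m!·β^(m+1), since the A² factors cancel between numerator and denominator, ⟨u²⟩ = 3·λ^2.
With λ = 1.834, ⟨u^2⟩ = 10.091.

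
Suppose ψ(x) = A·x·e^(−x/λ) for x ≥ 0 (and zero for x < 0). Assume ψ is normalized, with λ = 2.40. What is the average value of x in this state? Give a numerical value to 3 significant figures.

⟨x⟩ ≈ 3.60

By definition ⟨x⟩ = ∫ x |ψ(x)|² dx.
Using ∫₀^∞ xⁿ e^(−αx) dx = n!/αⁿ⁺¹, the ratio of the moment integral to the normalization integral gives ⟨x⟩ = 3·λ/2.
Putting λ = 2.40 gives 3.600.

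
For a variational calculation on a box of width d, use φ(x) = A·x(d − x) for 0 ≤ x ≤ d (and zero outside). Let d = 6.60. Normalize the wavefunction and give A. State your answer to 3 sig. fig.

Normalization requires ∫|φ|² dx = 1, integrated from 0 to d.
Carrying out the integral gives A² · d^5/30.
Hence A² = 1/[d^5/30].
With d = 6.60: A² = 0.002396 and A = 0.04894.

A ≈ 0.0489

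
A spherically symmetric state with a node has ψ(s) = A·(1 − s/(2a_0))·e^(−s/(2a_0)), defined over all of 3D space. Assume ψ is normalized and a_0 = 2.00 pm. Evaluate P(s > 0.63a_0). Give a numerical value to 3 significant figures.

P ≈ 0.984

Integrate the radial probability density 4πs²|ψ|² over s > 0.63a_0.
A² is fixed by ∫₀^∞ 4πs²|ψ|² ds = 1, i.e. A² = (8·π·a_0^3)^(−1).
Let u = s/a_0; then A², 4π and the length scale all cancel, so P = ∫_{0.63}^{∞} u^2·(1 - u/2)^2·e^(-u) du ÷ ∫_{0}^{∞} u^2·(1 - u/2)^2·e^(-u) du.
An antiderivative of u^2·(1 - u/2)^2·e^(-u) is -(u^4/4 + u^2 + 2·u + 2)·e^(-u); evaluating from 0.63 to ∞ gives ≈ 1.9686, while the full integral is 2.
The region integral divided by the full integral gives P = 0.9843.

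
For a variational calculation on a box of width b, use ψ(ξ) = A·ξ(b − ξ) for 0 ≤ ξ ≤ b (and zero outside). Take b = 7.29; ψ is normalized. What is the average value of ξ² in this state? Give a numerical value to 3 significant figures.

The expectation value is the |ψ|²-weighted average of ξ^2: ∫ ξ^2|ψ|² dξ.
Expanding the polynomial and integrating term by term, the ratio of the moment integral to the normalization integral gives ⟨ξ²⟩ = 2·b^2/7.
With b = 7.29, ⟨ξ^2⟩ = 15.18.

⟨ξ^2⟩ ≈ 15.2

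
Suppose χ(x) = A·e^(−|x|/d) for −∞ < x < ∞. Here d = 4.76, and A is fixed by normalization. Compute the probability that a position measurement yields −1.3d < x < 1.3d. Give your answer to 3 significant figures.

P ≈ 0.926

P = ∫_{−1.3d}^{1.3d} |χ(x)|² dx.
With A² fixed by ∫|χ|² = 1, i.e. A² = (d)^(−1), substitute and integrate.
Both integrals are even about x = 0, so only the x ≥ 0 halves are needed (the factors of 2 cancel). In terms of u = x/d (A² and the length scale cancel between numerator and denominator), P = [∫_{0}^{1.3} e^(-2·u) du] / [∫_{0}^{∞} e^(-2·u) du].
With ∫ e^(-2·u) du = -e^(-2·u)/2 + C, the region integral is 1/2 - e^(-13/5)/2 and the full one is 1/2.
This works out to P = 0.9257.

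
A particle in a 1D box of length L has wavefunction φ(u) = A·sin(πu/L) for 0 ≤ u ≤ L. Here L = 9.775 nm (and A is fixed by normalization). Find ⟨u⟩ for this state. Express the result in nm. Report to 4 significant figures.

⟨u⟩ = ∫ u |φ|² du over the full domain.
Since the A² factors cancel between numerator and denominator, ⟨u⟩ = L/2.
With L = 9.775, ⟨u⟩ = 4.8875.

⟨u⟩ ≈ 4.888 nm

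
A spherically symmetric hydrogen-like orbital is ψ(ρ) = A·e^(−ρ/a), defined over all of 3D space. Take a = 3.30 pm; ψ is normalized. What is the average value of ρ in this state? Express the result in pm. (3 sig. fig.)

⟨ρ⟩ ≈ 4.95 pm

The expectation value is the |ψ|²-weighted average of ρ: ∫ ρ|ψ|² 4πρ² dρ.
Since the A² factors cancel between numerator and denominator, ⟨ρ⟩ = 3·a/2.
Putting a = 3.30 gives 4.950.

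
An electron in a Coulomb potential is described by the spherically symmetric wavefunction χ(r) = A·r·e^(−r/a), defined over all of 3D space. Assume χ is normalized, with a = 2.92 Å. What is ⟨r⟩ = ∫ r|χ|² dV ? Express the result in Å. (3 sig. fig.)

⟨r⟩ ≈ 7.30 Å

By definition ⟨r⟩ = ∫ r |χ(r)|² 4πr² dr.
Evaluating both integrals, ⟨r⟩ = 5·a/2.
With a = 2.92, ⟨r⟩ = 7.300.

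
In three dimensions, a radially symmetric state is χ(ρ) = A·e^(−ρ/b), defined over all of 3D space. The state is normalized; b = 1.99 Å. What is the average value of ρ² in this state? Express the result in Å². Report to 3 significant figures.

⟨ρ^2⟩ ≈ 11.9 Å^2

By definition ⟨ρ²⟩ = ∫ ρ^2 |χ(ρ)|² 4πρ² dρ.
The ratio of the moment integral to the normalization integral gives ⟨ρ²⟩ = 3·b^2.
Putting b = 1.99 gives 11.88.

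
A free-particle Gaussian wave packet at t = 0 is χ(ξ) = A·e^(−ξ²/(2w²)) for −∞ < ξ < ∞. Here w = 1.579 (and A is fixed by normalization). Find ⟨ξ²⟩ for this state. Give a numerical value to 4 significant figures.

By definition ⟨ξ²⟩ = ∫ ξ^2 |χ(ξ)|² dξ.
Evaluating both integrals, ⟨ξ²⟩ = w^2/2.
Putting w = 1.579 gives 1.2466.

⟨ξ^2⟩ ≈ 1.247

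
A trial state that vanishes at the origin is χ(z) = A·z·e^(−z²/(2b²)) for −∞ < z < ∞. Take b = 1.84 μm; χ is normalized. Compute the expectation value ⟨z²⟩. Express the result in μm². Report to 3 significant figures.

By definition ⟨z²⟩ = ∫ z^2 |χ(z)|² dz.
Differentiating ∫e^(−αz²) dz = √(π/α) under α to get the higher moments, the ratio of the moment integral to the normalization integral gives ⟨z²⟩ = 3·b^2/2.
Putting b = 1.84 gives 5.078.

⟨z^2⟩ ≈ 5.08 μm^2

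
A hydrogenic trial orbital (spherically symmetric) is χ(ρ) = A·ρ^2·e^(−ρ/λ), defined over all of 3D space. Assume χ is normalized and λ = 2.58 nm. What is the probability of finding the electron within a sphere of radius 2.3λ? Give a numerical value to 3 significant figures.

P ≈ 0.182

Integrate the radial probability density 4πρ²|χ|² over ρ ≤ 2.3λ.
The full normalization integral is A²·[45·π·λ^7/2] = 1, fixing A².
Substituting u = ρ/λ, A², 4π and the length scale all cancel in the ratio: P = ∫_{0}^{2.3} u^6·e^(-2·u) du / ∫_{0}^{∞} u^6·e^(-2·u) du.
With ∫ u^6·e^(-2·u) du = -(4·u^6 + 12·u^5 + 30·u^4 + 60·u^3 + 90·u^2 + 90·u + 45)·e^(-2·u)/8 + C, the region integral is ≈ 1.0236 and the full one is 45/8.
The region integral divided by the full integral gives P = 0.1820.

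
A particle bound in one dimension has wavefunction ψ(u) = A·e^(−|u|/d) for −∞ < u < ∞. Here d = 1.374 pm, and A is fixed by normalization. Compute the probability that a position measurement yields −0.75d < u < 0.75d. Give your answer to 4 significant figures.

P = ∫_{−0.75d}^{0.75d} |ψ(u)|² du.
With A² fixed by ∫|ψ|² = 1, i.e. A² = (d)^(−1), substitute and integrate.
Both integrals are even about u = 0, so only the u ≥ 0 halves are needed (the factors of 2 cancel). Substituting t = u/d, A² and the length scale cancel in the ratio: P = ∫_{0}^{0.75} e^(-2·t) dt / ∫_{0}^{∞} e^(-2·t) dt.
An antiderivative of e^(-2·t) is -e^(-2·t)/2; evaluating from 0 to 0.75 gives 1/2 - e^(-3/2)/2, while the full integral is 1/2.
Evaluating gives P = 0.77687.

P ≈ 0.7769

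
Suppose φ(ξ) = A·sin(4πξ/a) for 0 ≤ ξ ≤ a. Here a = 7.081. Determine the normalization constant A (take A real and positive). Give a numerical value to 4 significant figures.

A ≈ 0.5315

Require ∫ |φ|² dξ = 1 over the whole domain.
Carrying out the integral gives A² · a/2.
Plugging in a = 7.081 yields A = 0.53146.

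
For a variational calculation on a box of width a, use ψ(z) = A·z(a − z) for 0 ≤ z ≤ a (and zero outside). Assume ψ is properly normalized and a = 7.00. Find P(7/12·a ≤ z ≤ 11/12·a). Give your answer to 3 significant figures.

P ≈ 0.342

The probability is P = ∫ |ψ|² dz over [7/12·a, 11/12·a].
Since A² = 1/(a^5/30), this is the region integral divided by the full normalization integral.
Let u = z/a; then A² and the length scale cancel, so P = ∫_{7/12}^{11/12} u^2·(1 - u)^2 du ÷ ∫_{0}^{1} u^2·(1 - u)^2 du.
An antiderivative of u^2·(1 - u)^2 is u^3·(6·u^2 - 15·u + 10)/30; evaluating from 7/12 to 11/12 gives ≈ 0.011384, while the full integral is 1/30.
This works out to P = 0.3415.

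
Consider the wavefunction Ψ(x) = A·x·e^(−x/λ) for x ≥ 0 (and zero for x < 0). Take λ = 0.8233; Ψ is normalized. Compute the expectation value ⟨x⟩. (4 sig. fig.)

⟨x⟩ ≈ 1.235

⟨x⟩ = ∫ x |Ψ|² dx over the full domain.
With ∫₀^∞ x^3 e^(−αx) dx = 3!/α^4, since the A² factors cancel between numerator and denominator, ⟨x⟩ = 3·λ/2.
With λ = 0.8233, ⟨x⟩ = 1.2350.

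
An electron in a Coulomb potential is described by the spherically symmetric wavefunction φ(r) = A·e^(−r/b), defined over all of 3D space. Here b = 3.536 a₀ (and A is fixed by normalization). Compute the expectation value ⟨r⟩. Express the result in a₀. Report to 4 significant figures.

⟨r⟩ ≈ 5.304 a₀

By definition ⟨r⟩ = ∫ r |φ(r)|² 4πr² dr.
With ∫₀^∞ r^3 e^(−αr) dr = 3!/α^4, the ratio of the moment integral to the normalization integral gives ⟨r⟩ = 3·b/2.
Putting b = 3.536 gives 5.3040.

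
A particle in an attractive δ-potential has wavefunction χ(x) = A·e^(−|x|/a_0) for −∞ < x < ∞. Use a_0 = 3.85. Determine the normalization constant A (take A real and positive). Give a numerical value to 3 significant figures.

We need A² ∫|f|² dx = 1, taking the integral from −∞ to ∞.
Recall ∫₀^∞ x^m e^(−x/β) dx = m!·β^(m+1), the integral (without the A² prefactor) comes out to a_0.
With a_0 = 3.85: A² = 0.2597 and A = 0.5096.

A ≈ 0.510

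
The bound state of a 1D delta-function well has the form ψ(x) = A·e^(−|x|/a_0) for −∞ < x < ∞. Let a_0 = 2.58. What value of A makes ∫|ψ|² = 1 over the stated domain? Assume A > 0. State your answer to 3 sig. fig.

A ≈ 0.623

We need A² ∫|f|² dx = 1, taking the integral from −∞ to ∞.
Recall ∫₀^∞ x^m e^(−x/β) dx = m!·β^(m+1), carrying out the integral gives A² · a_0.
Hence A² = 1/[a_0].
Substituting a_0 = 2.58 gives A² = 0.3876, so A = 0.6226.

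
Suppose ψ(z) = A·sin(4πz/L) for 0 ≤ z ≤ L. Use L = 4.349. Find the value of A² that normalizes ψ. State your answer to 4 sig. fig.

A^2 ≈ 0.4599

The normalization condition is ∫|ψ|² dz = 1 from 0 to L.
With ∫₀^L sin²(nπz/L) dz = L/2, carrying out the integral gives A² · L/2.
Substituting L = 4.349 gives A² = 0.45988, so A = 0.67814.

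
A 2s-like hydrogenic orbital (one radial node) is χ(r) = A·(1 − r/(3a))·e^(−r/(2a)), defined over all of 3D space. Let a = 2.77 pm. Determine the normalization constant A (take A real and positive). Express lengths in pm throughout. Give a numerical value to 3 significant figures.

A ≈ 0.0749 pm^(-3/2)

The normalization condition is ∫|χ|² 4πr² dr = 1 from 0 to ∞.
Using ∫₀^∞ rⁿ e^(−αr) dr = n!/αⁿ⁺¹, the integral (without the A² prefactor) comes out to 8·π·a^3/3.
Hence A² = 1/[8·π·a^3/3].
Substituting a = 2.77 gives A² = 0.005616, so A = 0.07494.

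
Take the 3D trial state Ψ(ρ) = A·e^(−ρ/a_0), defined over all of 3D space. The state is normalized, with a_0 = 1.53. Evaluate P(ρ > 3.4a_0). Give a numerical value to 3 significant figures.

P ≈ 0.0344

Integrate the radial probability density 4πρ²|Ψ|² over ρ > 3.4a_0.
The full normalization integral is A²·[π·a_0^3] = 1, fixing A².
Let u = ρ/a_0; then A², 4π and the length scale all cancel, so P = ∫_{3.4}^{∞} u^2·e^(-2·u) du ÷ ∫_{0}^{∞} u^2·e^(-2·u) du.
An antiderivative of u^2·e^(-2·u) is -(2·u^2 + 2·u + 1)·e^(-2·u)/4; evaluating from 3.4 to ∞ gives 773·e^(-34/5)/100, while the full integral is 1/4.
This evaluates to P = 0.03444.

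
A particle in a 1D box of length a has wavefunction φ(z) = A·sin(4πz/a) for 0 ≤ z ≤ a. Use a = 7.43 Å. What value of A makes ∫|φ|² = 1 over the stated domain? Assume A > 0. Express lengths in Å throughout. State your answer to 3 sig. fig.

The normalization condition is ∫|φ|² dz = 1 from 0 to a.
With ∫₀^a sin²(nπz/a) dz = a/2, with φ = A·sin(4πz/a), the integral evaluates to A²·[a/2].
Setting this equal to 1 gives A² = 1/(a/2).
With a = 7.43: A² = 0.2692 and A = 0.5188.

A ≈ 0.519 Å^(-1/2)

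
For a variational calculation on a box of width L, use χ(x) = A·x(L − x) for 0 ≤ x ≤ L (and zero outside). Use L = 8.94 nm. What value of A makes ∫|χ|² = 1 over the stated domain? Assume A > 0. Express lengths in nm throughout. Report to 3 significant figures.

We need A² ∫|f|² dx = 1, taking the integral from 0 to L.
With χ = A·x(L − x), the integral evaluates to A²·[L^5/30].
So A² = (L^5/30)^(−1).
Plugging in L = 8.94 yields A = 0.02292.

A ≈ 0.0229 nm^(-5/2)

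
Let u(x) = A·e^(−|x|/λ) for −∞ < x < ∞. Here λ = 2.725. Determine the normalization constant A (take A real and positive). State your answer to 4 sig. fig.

We need A² ∫|f|² dx = 1, taking the integral from −∞ to ∞.
With ∫₀^∞ x^0 e^(−αx) dx = 0!/α^1, carrying out the integral gives A² · λ.
So A² = (λ)^(−1).
Substituting λ = 2.725 gives A² = 0.36697, so A = 0.60578.

A ≈ 0.6058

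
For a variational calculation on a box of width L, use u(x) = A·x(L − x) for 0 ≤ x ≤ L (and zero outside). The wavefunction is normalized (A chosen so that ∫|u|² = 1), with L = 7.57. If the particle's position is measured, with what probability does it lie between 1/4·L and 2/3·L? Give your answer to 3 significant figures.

P ≈ 0.687

The probability is P = ∫ |u|² dx over [1/4·L, 2/3·L].
With A² fixed by ∫|u|² = 1, i.e. A² = (L^5/30)^(−1), substitute and integrate.
In terms of t = x/L (A² and the length scale cancel between numerator and denominator), P = [∫_{1/4}^{2/3} t^2·(1 - t)^2 dt] / [∫_{0}^{1} t^2·(1 - t)^2 dt].
With ∫ t^2·(1 - t)^2 dt = t^3·(6·t^2 - 15·t + 10)/30 + C, the region integral is ≈ 0.022887 and the full one is 1/30.
Evaluating gives P = 0.6866.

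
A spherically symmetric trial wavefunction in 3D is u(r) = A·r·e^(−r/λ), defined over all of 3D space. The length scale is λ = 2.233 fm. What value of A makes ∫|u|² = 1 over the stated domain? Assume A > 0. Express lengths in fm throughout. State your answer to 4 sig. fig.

Normalization requires ∫|u|² 4πr² dr = 1, integrated from 0 to ∞.
The integral (without the A² prefactor) comes out to 3·π·λ^5.
So A² = (3·π·λ^5)^(−1).
With λ = 2.233: A² = 0.0019111 and A = 0.043716.

A ≈ 0.04372 fm^(-5/2)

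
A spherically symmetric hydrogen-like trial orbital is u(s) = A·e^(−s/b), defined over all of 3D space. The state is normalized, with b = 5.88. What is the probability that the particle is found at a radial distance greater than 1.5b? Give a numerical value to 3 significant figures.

P ≈ 0.423

Integrate the radial probability density 4πs²|u|² over s > 1.5b.
The full normalization integral is A²·[π·b^3] = 1, fixing A².
In terms of t = s/b (A², 4π and the length scale all cancel between numerator and denominator), P = [∫_{1.5}^{∞} t^2·e^(-2·t) dt] / [∫_{0}^{∞} t^2·e^(-2·t) dt].
With ∫ t^2·e^(-2·t) dt = -(2·t^2 + 2·t + 1)·e^(-2·t)/4 + C, the region integral is 17·e^(-3)/8 and the full one is 1/4.
Taking the ratio yields P = 0.4232.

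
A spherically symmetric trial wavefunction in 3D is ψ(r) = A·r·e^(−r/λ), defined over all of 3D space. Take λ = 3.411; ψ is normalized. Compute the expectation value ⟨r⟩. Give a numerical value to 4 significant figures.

⟨r⟩ ≈ 8.528

The expectation value is the |ψ|²-weighted average of r: ∫ r|ψ|² 4πr² dr.
Using ∫₀^∞ rⁿ e^(−αr) dr = n!/αⁿ⁺¹, evaluating both integrals, ⟨r⟩ = 5·λ/2.
With λ = 3.411, ⟨r⟩ = 8.5275.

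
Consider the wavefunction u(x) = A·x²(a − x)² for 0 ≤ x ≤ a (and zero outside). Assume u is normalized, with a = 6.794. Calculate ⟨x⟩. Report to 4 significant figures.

⟨x⟩ = ∫ x |u|² dx over the full domain.
Expanding the polynomial and integrating term by term, evaluating both integrals, ⟨x⟩ = a/2.
Putting a = 6.794 gives 3.3970.

⟨x⟩ ≈ 3.397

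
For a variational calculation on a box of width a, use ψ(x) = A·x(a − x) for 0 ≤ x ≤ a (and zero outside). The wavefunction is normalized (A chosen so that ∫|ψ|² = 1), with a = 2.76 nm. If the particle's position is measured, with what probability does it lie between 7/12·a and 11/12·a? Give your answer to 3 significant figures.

P = ∫_{7/12·a}^{11/12·a} |ψ(x)|² dx.
The normalization integral ∫|ψ|²dx over the whole domain equals a^5/30·A², and A² cancels in the ratio.
Substituting u = x/a, A² and the length scale cancel in the ratio: P = ∫_{7/12}^{11/12} u^2·(1 - u)^2 du / ∫_{0}^{1} u^2·(1 - u)^2 du.
An antiderivative of u^2·(1 - u)^2 is u^3·(6·u^2 - 15·u + 10)/30; evaluating from 7/12 to 11/12 gives ≈ 0.011384, while the full integral is 1/30.
This works out to P = 0.3415.

P ≈ 0.342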